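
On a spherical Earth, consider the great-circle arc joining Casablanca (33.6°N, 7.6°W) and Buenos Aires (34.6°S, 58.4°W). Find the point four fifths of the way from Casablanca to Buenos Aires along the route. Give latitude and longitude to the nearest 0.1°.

Convert each endpoint to a unit vector on the sphere (x = cos φ cos λ, y = cos φ sin λ, z = sin φ).
The central angle between the endpoints is δ = arccos(p₁·p₂) ≈ 1.451 rad (83.2°).
Interpolate at f = 4/5 with slerp weights a = sin((1−f)δ)/sin δ ≈ 0.288, b = sin(fδ)/sin δ ≈ 0.924.
p = a·p₁ + b·p₂ ≈ (0.636, -0.679, -0.365); φ = arcsin(p_z) ≈ -21.41°, λ = atan2(p_y, p_x) ≈ -46.87°.

≈ (21.4°S, 46.9°W)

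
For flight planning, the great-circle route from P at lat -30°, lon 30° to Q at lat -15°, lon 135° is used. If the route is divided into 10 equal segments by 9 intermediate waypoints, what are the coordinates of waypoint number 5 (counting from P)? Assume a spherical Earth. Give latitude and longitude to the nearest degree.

Write both endpoints as unit vectors p₁, p₂ with components (cos φ cos λ, cos φ sin λ, sin φ).
The central angle between the endpoints is δ = arccos(p₁·p₂) ≈ 1.658 rad (95.0°).
Interpolate at f = 5/10 with slerp weights a = sin((1−f)δ)/sin δ ≈ 0.740, b = sin(fδ)/sin δ ≈ 0.740.
p = a·p₁ + b·p₂ ≈ (0.050, 0.826, -0.562); φ = arcsin(p_z) ≈ -34.17°, λ = atan2(p_y, p_x) ≈ 86.57°.

≈ lat -34°, lon 87°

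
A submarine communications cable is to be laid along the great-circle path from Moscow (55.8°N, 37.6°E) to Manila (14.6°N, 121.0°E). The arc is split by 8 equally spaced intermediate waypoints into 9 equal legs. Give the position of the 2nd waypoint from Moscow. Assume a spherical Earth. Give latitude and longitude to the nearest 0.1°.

≈ 53.2°N, 65.9°E

Convert each endpoint to a unit vector on the sphere (x = cos φ cos λ, y = cos φ sin λ, z = sin φ).
The central angle between the endpoints is δ = arccos(p₁·p₂) ≈ 1.296 rad (74.3°).
Interpolate at f = 2/9 with slerp weights a = sin((1−f)δ)/sin δ ≈ 0.879, b = sin(fδ)/sin δ ≈ 0.295.
p = a·p₁ + b·p₂ ≈ (0.244, 0.546, 0.801); φ = arcsin(p_z) ≈ 53.25°, λ = atan2(p_y, p_x) ≈ 65.91°.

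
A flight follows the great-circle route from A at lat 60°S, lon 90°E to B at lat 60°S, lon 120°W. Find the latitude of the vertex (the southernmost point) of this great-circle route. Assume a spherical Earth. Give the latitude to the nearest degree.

≈ 82°S

The great circle lies in the plane with unit normal n̂ = (p₁ × p₂)/|p₁ × p₂|.
Here n̂_z ≈ +0.148; the vertex latitude is φ_max = arccos|n̂_z| ≈ 81.5°.
Check via Clairaut: cos φ_max = |cos φ₁| · sin C = cos(60.0°)·sin(162.8°) ≈ 0.148, again giving ≈ 81.5°.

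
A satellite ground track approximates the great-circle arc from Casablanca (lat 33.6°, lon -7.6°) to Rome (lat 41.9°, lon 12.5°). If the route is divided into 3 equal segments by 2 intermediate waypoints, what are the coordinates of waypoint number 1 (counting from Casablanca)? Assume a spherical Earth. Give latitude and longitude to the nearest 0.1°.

≈ lat 36.7°, lon -1.4°

Write both endpoints as unit vectors p₁, p₂ with components (cos φ cos λ, cos φ sin λ, sin φ).
The central angle between the endpoints is δ = arccos(p₁·p₂) ≈ 0.312 rad (17.9°).
Interpolate at f = 1/3 with slerp weights a = sin((1−f)δ)/sin δ ≈ 0.673, b = sin(fδ)/sin δ ≈ 0.338.
p = a·p₁ + b·p₂ ≈ (0.801, -0.020, 0.598); φ = arcsin(p_z) ≈ 36.74°, λ = atan2(p_y, p_x) ≈ -1.40°.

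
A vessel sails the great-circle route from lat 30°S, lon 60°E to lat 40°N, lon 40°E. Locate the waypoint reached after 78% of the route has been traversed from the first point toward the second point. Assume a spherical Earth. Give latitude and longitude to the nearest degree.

≈ lat 25°N, lon 45°E

Write both endpoints as unit vectors p₁, p₂ with components (cos φ cos λ, cos φ sin λ, sin φ).
The central angle between the endpoints is δ = arccos(p₁·p₂) ≈ 1.264 rad (72.4°).
Interpolate at f = 0.78 with slerp weights a = sin((1−f)δ)/sin δ ≈ 0.288, b = sin(fδ)/sin δ ≈ 0.875.
p = a·p₁ + b·p₂ ≈ (0.638, 0.647, 0.418); φ = arcsin(p_z) ≈ 24.72°, λ = atan2(p_y, p_x) ≈ 45.39°.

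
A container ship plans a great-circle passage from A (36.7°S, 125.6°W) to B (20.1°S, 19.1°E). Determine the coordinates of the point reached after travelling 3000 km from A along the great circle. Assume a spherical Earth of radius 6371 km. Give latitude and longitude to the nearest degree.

Write both endpoints as unit vectors p₁, p₂ with components (cos φ cos λ, cos φ sin λ, sin φ).
The central angle between the endpoints is δ = arccos(p₁·p₂) ≈ 1.992 rad (114.1°). The total great-circle distance is δ·R ≈ 1.992 × 6371 ≈ 12693 km, so the target fraction is f = 3000/12693 ≈ 0.236.
Interpolate at f ≈ 0.236 with slerp weights a = sin((1−f)δ)/sin δ ≈ 1.095, b = sin(fδ)/sin δ ≈ 0.497.
p = a·p₁ + b·p₂ ≈ (-0.070, -0.561, -0.825); φ = arcsin(p_z) ≈ -55.59°, λ = atan2(p_y, p_x) ≈ -97.08°.

≈ (56°S, 97°W)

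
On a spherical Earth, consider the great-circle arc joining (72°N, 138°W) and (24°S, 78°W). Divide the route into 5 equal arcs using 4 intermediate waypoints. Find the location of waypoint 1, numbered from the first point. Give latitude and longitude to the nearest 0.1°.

The haversine formula gives a central angle δ ≈ 1.819 rad (104.2°) between the endpoints.
Interpolate at f = 1/5 with slerp weights a = sin((1−f)δ)/sin δ ≈ 1.025, b = sin(fδ)/sin δ ≈ 0.367.
p = a·p₁ + b·p₂ ≈ (-0.166, -0.540, 0.825); φ = arcsin(p_z) ≈ 55.62°, λ = atan2(p_y, p_x) ≈ -107.05°.

≈ (55.6°N, 107.1°W)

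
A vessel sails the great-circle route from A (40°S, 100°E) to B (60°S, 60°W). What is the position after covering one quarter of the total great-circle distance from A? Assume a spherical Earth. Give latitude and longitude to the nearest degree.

≈ (59°S, 93°E)

Write both endpoints as unit vectors p₁, p₂ with components (cos φ cos λ, cos φ sin λ, sin φ).
The central angle between the endpoints is δ = arccos(p₁·p₂) ≈ 1.373 rad (78.7°).
Interpolate at f = 1/4 with slerp weights a = sin((1−f)δ)/sin δ ≈ 0.874, b = sin(fδ)/sin δ ≈ 0.343.
p = a·p₁ + b·p₂ ≈ (-0.030, 0.511, -0.859); φ = arcsin(p_z) ≈ -59.22°, λ = atan2(p_y, p_x) ≈ 93.41°.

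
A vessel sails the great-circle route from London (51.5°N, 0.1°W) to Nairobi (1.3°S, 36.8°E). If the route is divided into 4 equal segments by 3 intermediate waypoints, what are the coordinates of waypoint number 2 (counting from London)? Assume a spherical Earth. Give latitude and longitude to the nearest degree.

≈ (26°N, 23°E)

Convert each endpoint to a unit vector on the sphere (x = cos φ cos λ, y = cos φ sin λ, z = sin φ).
The central angle between the endpoints is δ = arccos(p₁·p₂) ≈ 1.070 rad (61.3°).
Interpolate at f = 2/4 with slerp weights a = sin((1−f)δ)/sin δ ≈ 0.581, b = sin(fδ)/sin δ ≈ 0.581.
p = a·p₁ + b·p₂ ≈ (0.827, 0.347, 0.442); φ = arcsin(p_z) ≈ 26.21°, λ = atan2(p_y, p_x) ≈ 22.79°.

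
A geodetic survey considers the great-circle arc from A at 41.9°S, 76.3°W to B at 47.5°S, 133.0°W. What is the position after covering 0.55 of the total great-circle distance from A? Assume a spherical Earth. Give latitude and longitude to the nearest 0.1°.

From cos δ = sin φ₁ sin φ₂ + cos φ₁ cos φ₂ cos Δλ, the central angle is δ ≈ 0.694 rad (39.8°).
Interpolate at f = 0.55 with slerp weights a = sin((1−f)δ)/sin δ ≈ 0.480, b = sin(fδ)/sin δ ≈ 0.582.
p = a·p₁ + b·p₂ ≈ (-0.184, -0.635, -0.750); φ = arcsin(p_z) ≈ -48.61°, λ = atan2(p_y, p_x) ≈ -106.13°.

≈ 48.6°S, 106.1°W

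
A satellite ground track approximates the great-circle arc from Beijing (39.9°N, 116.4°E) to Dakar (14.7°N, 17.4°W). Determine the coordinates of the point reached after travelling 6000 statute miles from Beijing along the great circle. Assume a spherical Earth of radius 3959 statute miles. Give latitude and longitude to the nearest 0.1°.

Write both endpoints as unit vectors p₁, p₂ with components (cos φ cos λ, cos φ sin λ, sin φ).
The central angle between the endpoints is δ = arccos(p₁·p₂) ≈ 1.929 rad (110.5°). The total great-circle distance is δ·R ≈ 1.929 × 3959 ≈ 7638 mi, so the target fraction is f = 6000/7638 ≈ 0.786.
Interpolate at f ≈ 0.786 with slerp weights a = sin((1−f)δ)/sin δ ≈ 0.429, b = sin(fδ)/sin δ ≈ 1.066.
p = a·p₁ + b·p₂ ≈ (0.838, -0.013, 0.546); φ = arcsin(p_z) ≈ 33.09°, λ = atan2(p_y, p_x) ≈ -0.92°.

≈ (33.1°N, 0.9°W)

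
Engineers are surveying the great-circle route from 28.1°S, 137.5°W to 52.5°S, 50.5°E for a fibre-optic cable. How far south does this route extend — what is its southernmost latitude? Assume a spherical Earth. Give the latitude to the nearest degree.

The great circle lies in the plane with unit normal n̂ = (p₁ × p₂)/|p₁ × p₂|.
Here n̂_z ≈ -0.076; the vertex latitude is φ_max = arccos|n̂_z| ≈ 85.7°.
Check via Clairaut: cos φ_max = |cos φ₁| · sin C = cos(28.1°)·sin(175.1°) ≈ 0.076, again giving ≈ 85.7°.

≈ 86°S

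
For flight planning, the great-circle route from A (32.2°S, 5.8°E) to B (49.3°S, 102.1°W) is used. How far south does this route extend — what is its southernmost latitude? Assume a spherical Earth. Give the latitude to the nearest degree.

The great circle lies in the plane with unit normal n̂ = (p₁ × p₂)/|p₁ × p₂|.
Here n̂_z ≈ -0.540; the vertex latitude is φ_max = arccos|n̂_z| ≈ 57.3°.
Check via Clairaut: cos φ_max = |cos φ₁| · sin C = cos(32.2°)·sin(140.3°) ≈ 0.540, again giving ≈ 57.3°.

≈ 57°S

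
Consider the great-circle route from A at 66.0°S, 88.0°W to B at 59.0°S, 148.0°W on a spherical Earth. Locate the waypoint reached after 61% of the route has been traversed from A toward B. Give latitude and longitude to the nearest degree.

Write both endpoints as unit vectors p₁, p₂ with components (cos φ cos λ, cos φ sin λ, sin φ).
The central angle between the endpoints is δ = arccos(p₁·p₂) ≈ 0.478 rad (27.4°).
Interpolate at f = 0.61 with slerp weights a = sin((1−f)δ)/sin δ ≈ 0.403, b = sin(fδ)/sin δ ≈ 0.625.
p = a·p₁ + b·p₂ ≈ (-0.267, -0.334, -0.904); φ = arcsin(p_z) ≈ -64.66°, λ = atan2(p_y, p_x) ≈ -128.63°.

≈ 65°S, 129°W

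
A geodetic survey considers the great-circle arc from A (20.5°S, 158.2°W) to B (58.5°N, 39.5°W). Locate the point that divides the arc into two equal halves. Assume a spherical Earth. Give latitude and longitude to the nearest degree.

The haversine formula gives a central angle δ ≈ 2.134 rad (122.3°) between the endpoints.
Interpolate at f = 1/2 with slerp weights a = sin((1−f)δ)/sin δ ≈ 1.035, b = sin(fδ)/sin δ ≈ 1.035.
p = a·p₁ + b·p₂ ≈ (-0.483, -0.704, 0.520); φ = arcsin(p_z) ≈ 31.35°, λ = atan2(p_y, p_x) ≈ -124.44°.

≈ (31°N, 124°W)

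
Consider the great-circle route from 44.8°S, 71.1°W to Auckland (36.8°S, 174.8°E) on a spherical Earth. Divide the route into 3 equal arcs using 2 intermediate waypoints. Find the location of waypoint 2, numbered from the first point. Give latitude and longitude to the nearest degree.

Convert each endpoint to a unit vector on the sphere (x = cos φ cos λ, y = cos φ sin λ, z = sin φ).
The central angle between the endpoints is δ = arccos(p₁·p₂) ≈ 1.380 rad (79.0°).
Interpolate at f = 2/3 with slerp weights a = sin((1−f)δ)/sin δ ≈ 0.452, b = sin(fδ)/sin δ ≈ 0.810.
p = a·p₁ + b·p₂ ≈ (-0.542, -0.245, -0.804); φ = arcsin(p_z) ≈ -53.50°, λ = atan2(p_y, p_x) ≈ -155.71°.

≈ 53°S, 156°W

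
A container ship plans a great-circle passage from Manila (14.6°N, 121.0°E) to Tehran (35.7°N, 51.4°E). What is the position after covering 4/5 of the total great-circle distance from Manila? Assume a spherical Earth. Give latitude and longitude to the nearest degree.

The haversine formula gives a central angle δ ≈ 1.136 rad (65.1°) between the endpoints.
Interpolate at f = 4/5 with slerp weights a = sin((1−f)δ)/sin δ ≈ 0.248, b = sin(fδ)/sin δ ≈ 0.870.
p = a·p₁ + b·p₂ ≈ (0.317, 0.758, 0.570); φ = arcsin(p_z) ≈ 34.76°, λ = atan2(p_y, p_x) ≈ 67.32°.

≈ (35°N, 67°E)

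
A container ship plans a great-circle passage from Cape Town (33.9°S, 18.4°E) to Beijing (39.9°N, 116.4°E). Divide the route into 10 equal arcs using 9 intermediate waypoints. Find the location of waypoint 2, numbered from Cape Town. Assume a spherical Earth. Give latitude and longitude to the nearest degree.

Convert each endpoint to a unit vector on the sphere (x = cos φ cos λ, y = cos φ sin λ, z = sin φ).
The central angle between the endpoints is δ = arccos(p₁·p₂) ≈ 2.034 rad (116.5°).
Interpolate at f = 2/10 with slerp weights a = sin((1−f)δ)/sin δ ≈ 1.116, b = sin(fδ)/sin δ ≈ 0.442.
p = a·p₁ + b·p₂ ≈ (0.728, 0.596, -0.339); φ = arcsin(p_z) ≈ -19.80°, λ = atan2(p_y, p_x) ≈ 39.31°.

≈ 20°S, 39°E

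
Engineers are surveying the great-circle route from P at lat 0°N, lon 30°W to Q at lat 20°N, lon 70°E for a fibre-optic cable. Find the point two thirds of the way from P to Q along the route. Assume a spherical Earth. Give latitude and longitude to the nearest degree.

≈ lat 19°N, lon 35°E

From cos δ = sin φ₁ sin φ₂ + cos φ₁ cos φ₂ cos Δλ, the central angle is δ ≈ 1.735 rad (99.4°).
Interpolate at f = 2/3 with slerp weights a = sin((1−f)δ)/sin δ ≈ 0.554, b = sin(fδ)/sin δ ≈ 0.928.
p = a·p₁ + b·p₂ ≈ (0.778, 0.542, 0.317); φ = arcsin(p_z) ≈ 18.50°, λ = atan2(p_y, p_x) ≈ 34.88°.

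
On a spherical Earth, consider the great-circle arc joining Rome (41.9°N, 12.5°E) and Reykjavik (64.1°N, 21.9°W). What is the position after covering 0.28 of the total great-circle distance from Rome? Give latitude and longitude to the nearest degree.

≈ (49°N, 6°E)

Write both endpoints as unit vectors p₁, p₂ with components (cos φ cos λ, cos φ sin λ, sin φ).
The central angle between the endpoints is δ = arccos(p₁·p₂) ≈ 0.518 rad (29.7°).
Interpolate at f = 0.28 with slerp weights a = sin((1−f)δ)/sin δ ≈ 0.736, b = sin(fδ)/sin δ ≈ 0.292.
p = a·p₁ + b·p₂ ≈ (0.653, 0.071, 0.754); φ = arcsin(p_z) ≈ 48.94°, λ = atan2(p_y, p_x) ≈ 6.20°.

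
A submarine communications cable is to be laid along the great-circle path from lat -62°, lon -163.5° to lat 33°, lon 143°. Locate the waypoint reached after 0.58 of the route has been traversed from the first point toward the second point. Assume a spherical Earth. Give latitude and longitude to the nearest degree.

≈ lat -8°, lon 159°

Convert each endpoint to a unit vector on the sphere (x = cos φ cos λ, y = cos φ sin λ, z = sin φ).
The central angle between the endpoints is δ = arccos(p₁·p₂) ≈ 1.820 rad (104.3°).
Interpolate at f = 0.58 with slerp weights a = sin((1−f)δ)/sin δ ≈ 0.714, b = sin(fδ)/sin δ ≈ 0.898.
p = a·p₁ + b·p₂ ≈ (-0.923, 0.358, -0.142); φ = arcsin(p_z) ≈ -8.14°, λ = atan2(p_y, p_x) ≈ 158.80°.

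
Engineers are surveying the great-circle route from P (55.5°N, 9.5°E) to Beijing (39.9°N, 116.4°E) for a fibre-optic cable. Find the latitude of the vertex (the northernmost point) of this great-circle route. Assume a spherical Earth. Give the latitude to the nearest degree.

The great circle lies in the plane with unit normal n̂ = (p₁ × p₂)/|p₁ × p₂|.
Here n̂_z ≈ +0.454; the vertex latitude is φ_max = arccos|n̂_z| ≈ 63.0°.
Check via Clairaut: cos φ_max = |cos φ₁| · sin C = cos(55.5°)·sin(53.3°) ≈ 0.454, again giving ≈ 63.0°.

≈ 63°N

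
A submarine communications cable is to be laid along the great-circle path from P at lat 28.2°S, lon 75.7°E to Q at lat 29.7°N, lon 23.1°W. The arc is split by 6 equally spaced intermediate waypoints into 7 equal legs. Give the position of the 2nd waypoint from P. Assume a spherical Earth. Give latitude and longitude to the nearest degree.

≈ lat 13°S, lon 46°E

Convert each endpoint to a unit vector on the sphere (x = cos φ cos λ, y = cos φ sin λ, z = sin φ).
The central angle between the endpoints is δ = arccos(p₁·p₂) ≈ 1.930 rad (110.6°).
Interpolate at f = 2/7 with slerp weights a = sin((1−f)δ)/sin δ ≈ 1.048, b = sin(fδ)/sin δ ≈ 0.559.
p = a·p₁ + b·p₂ ≈ (0.675, 0.705, -0.218); φ = arcsin(p_z) ≈ -12.60°, λ = atan2(p_y, p_x) ≈ 46.22°.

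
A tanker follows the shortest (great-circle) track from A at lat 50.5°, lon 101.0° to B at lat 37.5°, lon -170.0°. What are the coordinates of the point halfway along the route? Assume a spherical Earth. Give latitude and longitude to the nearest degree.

Write both endpoints as unit vectors p₁, p₂ with components (cos φ cos λ, cos φ sin λ, sin φ).
The central angle between the endpoints is δ = arccos(p₁·p₂) ≈ 1.072 rad (61.4°).
Interpolate at f = 1/2 with slerp weights a = sin((1−f)δ)/sin δ ≈ 0.582, b = sin(fδ)/sin δ ≈ 0.582.
p = a·p₁ + b·p₂ ≈ (-0.525, 0.283, 0.803); φ = arcsin(p_z) ≈ 53.39°, λ = atan2(p_y, p_x) ≈ 151.67°.

≈ lat 53°, lon 152°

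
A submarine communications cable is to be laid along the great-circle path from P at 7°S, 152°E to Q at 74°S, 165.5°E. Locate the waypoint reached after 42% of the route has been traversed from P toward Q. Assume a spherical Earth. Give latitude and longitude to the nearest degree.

Convert each endpoint to a unit vector on the sphere (x = cos φ cos λ, y = cos φ sin λ, z = sin φ).
The central angle between the endpoints is δ = arccos(p₁·p₂) ≈ 1.178 rad (67.5°).
Interpolate at f = 0.42 with slerp weights a = sin((1−f)δ)/sin δ ≈ 0.683, b = sin(fδ)/sin δ ≈ 0.514.
p = a·p₁ + b·p₂ ≈ (-0.736, 0.354, -0.577); φ = arcsin(p_z) ≈ -35.26°, λ = atan2(p_y, p_x) ≈ 154.32°.

≈ 35°S, 154°E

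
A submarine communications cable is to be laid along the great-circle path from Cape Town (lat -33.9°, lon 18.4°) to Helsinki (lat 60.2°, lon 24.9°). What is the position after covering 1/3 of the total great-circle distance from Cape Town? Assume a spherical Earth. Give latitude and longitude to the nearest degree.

From cos δ = sin φ₁ sin φ₂ + cos φ₁ cos φ₂ cos Δλ, the central angle is δ ≈ 1.645 rad (94.3°).
Interpolate at f = 1/3 with slerp weights a = sin((1−f)δ)/sin δ ≈ 0.892, b = sin(fδ)/sin δ ≈ 0.523.
p = a·p₁ + b·p₂ ≈ (0.938, 0.343, -0.044); φ = arcsin(p_z) ≈ -2.52°, λ = atan2(p_y, p_x) ≈ 20.09°.

≈ lat -3°, lon 20°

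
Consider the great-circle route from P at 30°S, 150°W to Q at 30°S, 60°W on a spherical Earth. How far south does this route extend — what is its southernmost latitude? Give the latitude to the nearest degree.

≈ 39°S

The great circle lies in the plane with unit normal n̂ = (p₁ × p₂)/|p₁ × p₂|.
Here n̂_z ≈ +0.775; the vertex latitude is φ_max = arccos|n̂_z| ≈ 39.2°.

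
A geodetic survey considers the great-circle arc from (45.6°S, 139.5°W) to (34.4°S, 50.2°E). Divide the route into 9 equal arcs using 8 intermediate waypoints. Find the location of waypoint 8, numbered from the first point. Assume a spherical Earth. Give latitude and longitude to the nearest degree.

The haversine formula gives a central angle δ ≈ 1.737 rad (99.5°) between the endpoints.
Interpolate at f = 8/9 with slerp weights a = sin((1−f)δ)/sin δ ≈ 0.194, b = sin(fδ)/sin δ ≈ 1.014.
p = a·p₁ + b·p₂ ≈ (0.432, 0.554, -0.712); φ = arcsin(p_z) ≈ -45.37°, λ = atan2(p_y, p_x) ≈ 52.07°.

≈ (45°S, 52°E)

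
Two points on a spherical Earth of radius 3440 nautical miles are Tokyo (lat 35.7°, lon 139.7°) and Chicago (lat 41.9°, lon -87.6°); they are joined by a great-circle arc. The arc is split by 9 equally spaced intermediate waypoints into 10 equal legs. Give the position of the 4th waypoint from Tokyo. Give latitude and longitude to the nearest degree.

≈ lat 61°, lon -178°

Write both endpoints as unit vectors p₁, p₂ with components (cos φ cos λ, cos φ sin λ, sin φ).
The central angle between the endpoints is δ = arccos(p₁·p₂) ≈ 1.591 rad (91.2°).
Interpolate at f = 4/10 with slerp weights a = sin((1−f)δ)/sin δ ≈ 0.816, b = sin(fδ)/sin δ ≈ 0.594.
p = a·p₁ + b·p₂ ≈ (-0.487, -0.013, 0.873); φ = arcsin(p_z) ≈ 60.84°, λ = atan2(p_y, p_x) ≈ -178.43°.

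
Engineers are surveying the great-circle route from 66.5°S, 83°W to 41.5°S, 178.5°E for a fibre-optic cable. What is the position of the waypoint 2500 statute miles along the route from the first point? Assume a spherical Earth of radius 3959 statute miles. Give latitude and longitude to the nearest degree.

≈ 58°S, 164°W

Write both endpoints as unit vectors p₁, p₂ with components (cos φ cos λ, cos φ sin λ, sin φ).
The central angle between the endpoints is δ = arccos(p₁·p₂) ≈ 0.972 rad (55.7°). The total great-circle distance is δ·R ≈ 0.972 × 3959 ≈ 3849 mi, so the target fraction is f = 2500/3849 ≈ 0.650.
Interpolate at f ≈ 0.650 with slerp weights a = sin((1−f)δ)/sin δ ≈ 0.404, b = sin(fδ)/sin δ ≈ 0.715.
p = a·p₁ + b·p₂ ≈ (-0.515, -0.146, -0.844); φ = arcsin(p_z) ≈ -57.61°, λ = atan2(p_y, p_x) ≈ -164.18°.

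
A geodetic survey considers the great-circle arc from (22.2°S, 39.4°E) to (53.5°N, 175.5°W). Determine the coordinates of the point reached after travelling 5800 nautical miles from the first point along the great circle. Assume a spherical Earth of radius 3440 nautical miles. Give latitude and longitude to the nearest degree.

≈ (56°N, 107°E)

Write both endpoints as unit vectors p₁, p₂ with components (cos φ cos λ, cos φ sin λ, sin φ).
The central angle between the endpoints is δ = arccos(p₁·p₂) ≈ 2.427 rad (139.1°). The total great-circle distance is δ·R ≈ 2.427 × 3440 ≈ 8349 nmi, so the target fraction is f = 5800/8349 ≈ 0.695.
Interpolate at f ≈ 0.695 with slerp weights a = sin((1−f)δ)/sin δ ≈ 1.030, b = sin(fδ)/sin δ ≈ 1.516.
p = a·p₁ + b·p₂ ≈ (-0.162, 0.535, 0.829); φ = arcsin(p_z) ≈ 56.04°, λ = atan2(p_y, p_x) ≈ 106.85°.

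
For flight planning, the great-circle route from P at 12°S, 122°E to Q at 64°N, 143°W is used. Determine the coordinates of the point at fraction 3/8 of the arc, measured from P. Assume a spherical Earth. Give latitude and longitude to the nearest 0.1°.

Write both endpoints as unit vectors p₁, p₂ with components (cos φ cos λ, cos φ sin λ, sin φ).
The central angle between the endpoints is δ = arccos(p₁·p₂) ≈ 1.797 rad (103.0°).
Interpolate at f = 3/8 with slerp weights a = sin((1−f)δ)/sin δ ≈ 0.925, b = sin(fδ)/sin δ ≈ 0.640.
p = a·p₁ + b·p₂ ≈ (-0.704, 0.598, 0.383); φ = arcsin(p_z) ≈ 22.53°, λ = atan2(p_y, p_x) ≈ 139.62°.

≈ 22.5°N, 139.6°E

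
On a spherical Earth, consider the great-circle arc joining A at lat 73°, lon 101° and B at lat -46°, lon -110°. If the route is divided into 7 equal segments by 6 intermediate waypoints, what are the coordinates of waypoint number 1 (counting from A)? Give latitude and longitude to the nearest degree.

Convert each endpoint to a unit vector on the sphere (x = cos φ cos λ, y = cos φ sin λ, z = sin φ).
The central angle between the endpoints is δ = arccos(p₁·p₂) ≈ 2.610 rad (149.5°).
Interpolate at f = 1/7 with slerp weights a = sin((1−f)δ)/sin δ ≈ 1.551, b = sin(fδ)/sin δ ≈ 0.719.
p = a·p₁ + b·p₂ ≈ (-0.257, -0.024, 0.966); φ = arcsin(p_z) ≈ 75.03°, λ = atan2(p_y, p_x) ≈ -174.66°.

≈ lat 75°, lon -175°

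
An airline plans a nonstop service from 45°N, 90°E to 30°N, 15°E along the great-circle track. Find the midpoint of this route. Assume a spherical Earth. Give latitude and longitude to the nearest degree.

Write both endpoints as unit vectors p₁, p₂ with components (cos φ cos λ, cos φ sin λ, sin φ).
The central angle between the endpoints is δ = arccos(p₁·p₂) ≈ 1.033 rad (59.2°).
Interpolate at f = 1/2 with slerp weights a = sin((1−f)δ)/sin δ ≈ 0.575, b = sin(fδ)/sin δ ≈ 0.575.
p = a·p₁ + b·p₂ ≈ (0.481, 0.536, 0.694); φ = arcsin(p_z) ≈ 43.96°, λ = atan2(p_y, p_x) ≈ 48.07°.

≈ 44°N, 48°E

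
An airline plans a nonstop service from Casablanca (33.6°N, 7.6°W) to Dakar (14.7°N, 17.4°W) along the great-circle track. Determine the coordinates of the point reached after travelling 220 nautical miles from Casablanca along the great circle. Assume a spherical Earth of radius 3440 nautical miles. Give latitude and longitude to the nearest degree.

Write both endpoints as unit vectors p₁, p₂ with components (cos φ cos λ, cos φ sin λ, sin φ).
The central angle between the endpoints is δ = arccos(p₁·p₂) ≈ 0.364 rad (20.9°). The total great-circle distance is δ·R ≈ 0.364 × 3440 ≈ 1254 nmi, so the target fraction is f = 220/1254 ≈ 0.175.
Interpolate at f ≈ 0.175 with slerp weights a = sin((1−f)δ)/sin δ ≈ 0.830, b = sin(fδ)/sin δ ≈ 0.179.
p = a·p₁ + b·p₂ ≈ (0.851, -0.143, 0.505); φ = arcsin(p_z) ≈ 30.33°, λ = atan2(p_y, p_x) ≈ -9.56°.

≈ (30°N, 10°W)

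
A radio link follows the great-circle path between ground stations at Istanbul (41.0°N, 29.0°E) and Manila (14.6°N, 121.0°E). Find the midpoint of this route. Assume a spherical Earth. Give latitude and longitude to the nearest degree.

≈ 37°N, 82°E

The haversine formula gives a central angle δ ≈ 1.430 rad (82.0°) between the endpoints.
Interpolate at f = 1/2 with slerp weights a = sin((1−f)δ)/sin δ ≈ 0.662, b = sin(fδ)/sin δ ≈ 0.662.
p = a·p₁ + b·p₂ ≈ (0.107, 0.792, 0.601); φ = arcsin(p_z) ≈ 36.97°, λ = atan2(p_y, p_x) ≈ 82.30°.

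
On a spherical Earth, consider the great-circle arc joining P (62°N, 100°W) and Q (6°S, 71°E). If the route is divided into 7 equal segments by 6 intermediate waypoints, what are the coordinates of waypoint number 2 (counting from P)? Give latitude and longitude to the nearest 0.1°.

Write both endpoints as unit vectors p₁, p₂ with components (cos φ cos λ, cos φ sin λ, sin φ).
The central angle between the endpoints is δ = arccos(p₁·p₂) ≈ 2.157 rad (123.6°).
Interpolate at f = 2/7 with slerp weights a = sin((1−f)δ)/sin δ ≈ 1.200, b = sin(fδ)/sin δ ≈ 0.694.
p = a·p₁ + b·p₂ ≈ (0.127, 0.098, 0.987); φ = arcsin(p_z) ≈ 80.78°, λ = atan2(p_y, p_x) ≈ 37.62°.

≈ (80.8°N, 37.6°E)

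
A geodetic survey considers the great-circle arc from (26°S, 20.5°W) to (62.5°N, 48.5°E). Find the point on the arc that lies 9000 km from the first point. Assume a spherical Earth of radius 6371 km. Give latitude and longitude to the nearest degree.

Convert each endpoint to a unit vector on the sphere (x = cos φ cos λ, y = cos φ sin λ, z = sin φ).
The central angle between the endpoints is δ = arccos(p₁·p₂) ≈ 1.813 rad (103.9°). The total great-circle distance is δ·R ≈ 1.813 × 6371 ≈ 11552 km, so the target fraction is f = 9000/11552 ≈ 0.779.
Interpolate at f ≈ 0.779 with slerp weights a = sin((1−f)δ)/sin δ ≈ 0.402, b = sin(fδ)/sin δ ≈ 1.017.
p = a·p₁ + b·p₂ ≈ (0.649, 0.225, 0.726); φ = arcsin(p_z) ≈ 46.57°, λ = atan2(p_y, p_x) ≈ 19.14°.

≈ (47°N, 19°E)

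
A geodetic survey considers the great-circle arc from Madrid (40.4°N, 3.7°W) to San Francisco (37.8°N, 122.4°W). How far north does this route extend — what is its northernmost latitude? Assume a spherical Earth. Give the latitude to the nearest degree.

≈ 58°N

The great circle lies in the plane with unit normal n̂ = (p₁ × p₂)/|p₁ × p₂|.
Here n̂_z ≈ -0.531; the vertex latitude is φ_max = arccos|n̂_z| ≈ 57.9°.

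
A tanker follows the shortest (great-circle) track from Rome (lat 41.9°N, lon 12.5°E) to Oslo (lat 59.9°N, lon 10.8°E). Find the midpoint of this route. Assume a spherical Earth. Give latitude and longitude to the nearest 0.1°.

≈ lat 50.9°N, lon 11.8°E

The haversine formula gives a central angle δ ≈ 0.315 rad (18.0°) between the endpoints.
Interpolate at f = 1/2 with slerp weights a = sin((1−f)δ)/sin δ ≈ 0.506, b = sin(fδ)/sin δ ≈ 0.506.
p = a·p₁ + b·p₂ ≈ (0.617, 0.129, 0.776); φ = arcsin(p_z) ≈ 50.90°, λ = atan2(p_y, p_x) ≈ 11.82°.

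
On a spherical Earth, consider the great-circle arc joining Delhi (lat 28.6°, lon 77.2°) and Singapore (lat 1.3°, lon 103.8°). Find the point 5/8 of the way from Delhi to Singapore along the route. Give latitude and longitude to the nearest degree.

≈ lat 12°, lon 95°

Write both endpoints as unit vectors p₁, p₂ with components (cos φ cos λ, cos φ sin λ, sin φ).
The central angle between the endpoints is δ = arccos(p₁·p₂) ≈ 0.651 rad (37.3°).
Interpolate at f = 5/8 with slerp weights a = sin((1−f)δ)/sin δ ≈ 0.399, b = sin(fδ)/sin δ ≈ 0.653.
p = a·p₁ + b·p₂ ≈ (-0.078, 0.975, 0.206); φ = arcsin(p_z) ≈ 11.87°, λ = atan2(p_y, p_x) ≈ 94.58°.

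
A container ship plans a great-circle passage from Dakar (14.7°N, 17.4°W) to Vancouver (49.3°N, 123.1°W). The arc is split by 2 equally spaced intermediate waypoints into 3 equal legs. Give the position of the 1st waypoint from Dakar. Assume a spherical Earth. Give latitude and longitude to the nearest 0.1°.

≈ 36.3°N, 40.0°W

Convert each endpoint to a unit vector on the sphere (x = cos φ cos λ, y = cos φ sin λ, z = sin φ).
The central angle between the endpoints is δ = arccos(p₁·p₂) ≈ 1.549 rad (88.8°).
Interpolate at f = 1/3 with slerp weights a = sin((1−f)δ)/sin δ ≈ 0.859, b = sin(fδ)/sin δ ≈ 0.494.
p = a·p₁ + b·p₂ ≈ (0.617, -0.518, 0.592); φ = arcsin(p_z) ≈ 36.32°, λ = atan2(p_y, p_x) ≈ -40.03°.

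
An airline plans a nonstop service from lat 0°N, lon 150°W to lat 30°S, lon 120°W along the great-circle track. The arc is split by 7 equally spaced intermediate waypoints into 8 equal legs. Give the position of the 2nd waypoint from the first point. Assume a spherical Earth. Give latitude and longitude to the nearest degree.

≈ lat 8°S, lon 143°W

Convert each endpoint to a unit vector on the sphere (x = cos φ cos λ, y = cos φ sin λ, z = sin φ).
The central angle between the endpoints is δ = arccos(p₁·p₂) ≈ 0.723 rad (41.4°).
Interpolate at f = 2/8 with slerp weights a = sin((1−f)δ)/sin δ ≈ 0.780, b = sin(fδ)/sin δ ≈ 0.272.
p = a·p₁ + b·p₂ ≈ (-0.793, -0.594, -0.136); φ = arcsin(p_z) ≈ -7.81°, λ = atan2(p_y, p_x) ≈ -143.18°.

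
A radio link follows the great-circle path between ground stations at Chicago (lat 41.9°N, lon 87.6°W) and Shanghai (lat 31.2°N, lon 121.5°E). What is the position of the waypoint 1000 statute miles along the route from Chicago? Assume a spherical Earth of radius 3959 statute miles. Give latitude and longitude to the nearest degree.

Convert each endpoint to a unit vector on the sphere (x = cos φ cos λ, y = cos φ sin λ, z = sin φ).
The central angle between the endpoints is δ = arccos(p₁·p₂) ≈ 1.783 rad (102.1°). The total great-circle distance is δ·R ≈ 1.783 × 3959 ≈ 7058 mi, so the target fraction is f = 1000/7058 ≈ 0.142.
Interpolate at f ≈ 0.142 with slerp weights a = sin((1−f)δ)/sin δ ≈ 1.022, b = sin(fδ)/sin δ ≈ 0.256.
p = a·p₁ + b·p₂ ≈ (-0.082, -0.574, 0.815); φ = arcsin(p_z) ≈ 54.58°, λ = atan2(p_y, p_x) ≈ -98.17°.

≈ lat 55°N, lon 98°W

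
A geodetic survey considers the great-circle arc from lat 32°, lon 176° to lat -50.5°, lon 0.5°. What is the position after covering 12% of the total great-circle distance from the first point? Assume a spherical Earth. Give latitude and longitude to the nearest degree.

The haversine formula gives a central angle δ ≈ 2.814 rad (161.2°) between the endpoints.
Interpolate at f = 0.12 with slerp weights a = sin((1−f)δ)/sin δ ≈ 1.917, b = sin(fδ)/sin δ ≈ 1.028.
p = a·p₁ + b·p₂ ≈ (-0.968, 0.119, 0.222); φ = arcsin(p_z) ≈ 12.85°, λ = atan2(p_y, p_x) ≈ 172.98°.

≈ lat 13°, lon 173°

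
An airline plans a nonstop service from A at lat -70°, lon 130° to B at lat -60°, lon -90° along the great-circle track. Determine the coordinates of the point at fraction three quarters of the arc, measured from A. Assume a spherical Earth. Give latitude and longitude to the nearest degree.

≈ lat -71°, lon -101°

From cos δ = sin φ₁ sin φ₂ + cos φ₁ cos φ₂ cos Δλ, the central angle is δ ≈ 0.819 rad (46.9°).
Interpolate at f = 3/4 with slerp weights a = sin((1−f)δ)/sin δ ≈ 0.278, b = sin(fδ)/sin δ ≈ 0.789.
p = a·p₁ + b·p₂ ≈ (-0.061, -0.322, -0.945); φ = arcsin(p_z) ≈ -70.89°, λ = atan2(p_y, p_x) ≈ -100.77°.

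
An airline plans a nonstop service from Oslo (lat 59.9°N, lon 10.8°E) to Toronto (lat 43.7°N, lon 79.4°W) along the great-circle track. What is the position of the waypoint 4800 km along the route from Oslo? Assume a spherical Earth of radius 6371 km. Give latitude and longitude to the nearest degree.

≈ lat 51°N, lon 69°W

Write both endpoints as unit vectors p₁, p₂ with components (cos φ cos λ, cos φ sin λ, sin φ).
The central angle between the endpoints is δ = arccos(p₁·p₂) ≈ 0.932 rad (53.4°). The total great-circle distance is δ·R ≈ 0.932 × 6371 ≈ 5936 km, so the target fraction is f = 4800/5936 ≈ 0.809.
Interpolate at f ≈ 0.809 with slerp weights a = sin((1−f)δ)/sin δ ≈ 0.221, b = sin(fδ)/sin δ ≈ 0.852.
p = a·p₁ + b·p₂ ≈ (0.222, -0.585, 0.780); φ = arcsin(p_z) ≈ 51.26°, λ = atan2(p_y, p_x) ≈ -69.20°.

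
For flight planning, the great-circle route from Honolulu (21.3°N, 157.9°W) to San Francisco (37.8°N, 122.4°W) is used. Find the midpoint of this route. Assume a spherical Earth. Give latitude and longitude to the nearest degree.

Convert each endpoint to a unit vector on the sphere (x = cos φ cos λ, y = cos φ sin λ, z = sin φ).
The central angle between the endpoints is δ = arccos(p₁·p₂) ≈ 0.606 rad (34.7°).
Interpolate at f = 1/2 with slerp weights a = sin((1−f)δ)/sin δ ≈ 0.524, b = sin(fδ)/sin δ ≈ 0.524.
p = a·p₁ + b·p₂ ≈ (-0.674, -0.533, 0.511); φ = arcsin(p_z) ≈ 30.76°, λ = atan2(p_y, p_x) ≈ -141.66°.

≈ 31°N, 142°W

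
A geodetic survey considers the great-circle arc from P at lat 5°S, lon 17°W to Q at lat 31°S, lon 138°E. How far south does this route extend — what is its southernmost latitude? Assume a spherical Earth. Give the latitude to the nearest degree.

The great circle lies in the plane with unit normal n̂ = (p₁ × p₂)/|p₁ × p₂|.
Here n̂_z ≈ +0.527; the vertex latitude is φ_max = arccos|n̂_z| ≈ 58.2°.

≈ 58°S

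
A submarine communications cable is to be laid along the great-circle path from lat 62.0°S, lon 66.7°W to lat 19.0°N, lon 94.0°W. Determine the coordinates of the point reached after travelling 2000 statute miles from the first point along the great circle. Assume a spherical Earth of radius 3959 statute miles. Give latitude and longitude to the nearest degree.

Write both endpoints as unit vectors p₁, p₂ with components (cos φ cos λ, cos φ sin λ, sin φ).
The central angle between the endpoints is δ = arccos(p₁·p₂) ≈ 1.464 rad (83.9°). The total great-circle distance is δ·R ≈ 1.464 × 3959 ≈ 5794 mi, so the target fraction is f = 2000/5794 ≈ 0.345.
Interpolate at f ≈ 0.345 with slerp weights a = sin((1−f)δ)/sin δ ≈ 0.823, b = sin(fδ)/sin δ ≈ 0.487.
p = a·p₁ + b·p₂ ≈ (0.121, -0.814, -0.568); φ = arcsin(p_z) ≈ -34.62°, λ = atan2(p_y, p_x) ≈ -81.56°.

≈ lat 35°S, lon 82°W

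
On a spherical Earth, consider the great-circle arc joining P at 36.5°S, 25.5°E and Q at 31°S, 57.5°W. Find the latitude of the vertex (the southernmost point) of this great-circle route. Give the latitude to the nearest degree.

≈ 42°S

The great circle lies in the plane with unit normal n̂ = (p₁ × p₂)/|p₁ × p₂|.
Here n̂_z ≈ -0.743; the vertex latitude is φ_max = arccos|n̂_z| ≈ 42.0°.
Check via Clairaut: cos φ_max = |cos φ₁| · sin C = cos(36.5°)·sin(112.5°) ≈ 0.743, again giving ≈ 42.0°.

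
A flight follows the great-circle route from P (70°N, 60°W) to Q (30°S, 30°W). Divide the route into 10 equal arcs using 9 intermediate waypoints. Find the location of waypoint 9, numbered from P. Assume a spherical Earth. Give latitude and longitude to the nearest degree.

≈ (20°S, 32°W)

From cos δ = sin φ₁ sin φ₂ + cos φ₁ cos φ₂ cos Δλ, the central angle is δ ≈ 1.786 rad (102.3°).
Interpolate at f = 9/10 with slerp weights a = sin((1−f)δ)/sin δ ≈ 0.182, b = sin(fδ)/sin δ ≈ 1.023.
p = a·p₁ + b·p₂ ≈ (0.798, -0.497, -0.341); φ = arcsin(p_z) ≈ -19.91°, λ = atan2(p_y, p_x) ≈ -31.90°.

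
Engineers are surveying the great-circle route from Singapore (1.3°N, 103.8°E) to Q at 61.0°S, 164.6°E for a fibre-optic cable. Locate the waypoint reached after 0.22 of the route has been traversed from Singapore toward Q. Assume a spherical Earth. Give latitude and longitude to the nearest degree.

Write both endpoints as unit vectors p₁, p₂ with components (cos φ cos λ, cos φ sin λ, sin φ).
The central angle between the endpoints is δ = arccos(p₁·p₂) ≈ 1.352 rad (77.5°).
Interpolate at f = 0.22 with slerp weights a = sin((1−f)δ)/sin δ ≈ 0.891, b = sin(fδ)/sin δ ≈ 0.300.
p = a·p₁ + b·p₂ ≈ (-0.353, 0.904, -0.242); φ = arcsin(p_z) ≈ -14.03°, λ = atan2(p_y, p_x) ≈ 111.33°.

≈ 14°S, 111°E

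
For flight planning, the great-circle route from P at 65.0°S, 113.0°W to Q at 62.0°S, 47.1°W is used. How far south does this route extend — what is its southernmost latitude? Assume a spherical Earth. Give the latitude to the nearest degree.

The great circle lies in the plane with unit normal n̂ = (p₁ × p₂)/|p₁ × p₂|.
Here n̂_z ≈ +0.383; the vertex latitude is φ_max = arccos|n̂_z| ≈ 67.5°.
Check via Clairaut: cos φ_max = |cos φ₁| · sin C = cos(65.0°)·sin(115.0°) ≈ 0.383, again giving ≈ 67.5°.

≈ 67°S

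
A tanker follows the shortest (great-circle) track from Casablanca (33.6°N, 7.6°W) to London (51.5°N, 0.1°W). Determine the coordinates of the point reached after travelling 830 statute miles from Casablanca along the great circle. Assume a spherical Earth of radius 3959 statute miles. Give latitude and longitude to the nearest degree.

The haversine formula gives a central angle δ ≈ 0.327 rad (18.7°) between the endpoints. The total great-circle distance is δ·R ≈ 0.327 × 3959 ≈ 1293 mi, so the target fraction is f = 830/1293 ≈ 0.642.
Interpolate at f ≈ 0.642 with slerp weights a = sin((1−f)δ)/sin δ ≈ 0.364, b = sin(fδ)/sin δ ≈ 0.649.
p = a·p₁ + b·p₂ ≈ (0.704, -0.041, 0.709); φ = arcsin(p_z) ≈ 45.15°, λ = atan2(p_y, p_x) ≈ -3.31°.

≈ 45°N, 3°W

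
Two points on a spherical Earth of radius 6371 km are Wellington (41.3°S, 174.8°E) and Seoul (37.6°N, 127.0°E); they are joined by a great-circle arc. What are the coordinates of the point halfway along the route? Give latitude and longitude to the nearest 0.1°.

The haversine formula gives a central angle δ ≈ 1.574 rad (90.2°) between the endpoints.
Interpolate at f = 1/2 with slerp weights a = sin((1−f)δ)/sin δ ≈ 0.708, b = sin(fδ)/sin δ ≈ 0.708.
p = a·p₁ + b·p₂ ≈ (-0.867, 0.496, -0.035); φ = arcsin(p_z) ≈ -2.02°, λ = atan2(p_y, p_x) ≈ 150.23°.

≈ (2.0°S, 150.2°E)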